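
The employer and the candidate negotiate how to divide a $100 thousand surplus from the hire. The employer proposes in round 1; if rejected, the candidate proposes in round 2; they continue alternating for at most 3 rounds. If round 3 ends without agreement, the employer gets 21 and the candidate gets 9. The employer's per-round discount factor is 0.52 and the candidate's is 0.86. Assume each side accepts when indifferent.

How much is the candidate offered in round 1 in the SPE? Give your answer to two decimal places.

45.30

Work backward from the last round.
Round 3 (the employer proposes): the candidate gets 9 if talks fail, so the employer offers 9 and keeps 91.
Round 2 (the candidate proposes): the employer can get 91 next round, worth 0.52 × 91 = 47.32 now; the candidate offers that and keeps 52.68.
Round 1 (the employer proposes): the candidate can get 52.68 next round, worth 0.86 × 52.68 = 45.3048 now; the employer offers that and keeps 54.6952.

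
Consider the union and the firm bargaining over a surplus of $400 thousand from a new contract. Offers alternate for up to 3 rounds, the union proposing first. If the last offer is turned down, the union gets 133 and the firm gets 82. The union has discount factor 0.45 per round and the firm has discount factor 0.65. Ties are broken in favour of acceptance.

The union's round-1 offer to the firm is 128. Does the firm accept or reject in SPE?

Round 3 (the union proposes): the firm gets 82 if talks fail, so the union offers 82 and keeps 318.
Round 2 (the firm proposes): the union can get 318 next round, worth 0.45 × 318 = 143.1 now. The firm offers 143.1 and keeps 400 − 143.1 = 256.9.
So by rejecting in round 1, the firm gets 256.9 next round, worth 0.65 × 256.9 = 166.985 now.
Offer 128 < 166.985, so the firm rejects.

Reject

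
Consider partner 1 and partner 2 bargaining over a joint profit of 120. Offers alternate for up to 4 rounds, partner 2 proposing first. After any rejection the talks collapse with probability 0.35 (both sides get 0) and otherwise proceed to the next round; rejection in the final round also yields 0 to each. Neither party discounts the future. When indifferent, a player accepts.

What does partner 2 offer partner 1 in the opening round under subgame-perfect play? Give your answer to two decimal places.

Round 4 (partner 1 proposes): rejection yields 0 for partner 2; partner 1 offers 0 and keeps 120.
Round 3 (partner 2 proposes): rejecting gives partner 1 an expected 0.65 × 120 = 78. Partner 2 offers 78 and keeps 120 − 78 = 42.
Round 2 (partner 1 proposes): rejecting gives partner 2 an expected 0.65 × 42 = 27.3. Partner 1 offers 27.3 and keeps 120 − 27.3 = 92.7.
Round 1 (partner 2 proposes): rejecting gives partner 1 an expected 0.65 × 92.7 = 60.255. Partner 2 offers 60.255 and keeps 120 − 60.255 = 59.745.

60.26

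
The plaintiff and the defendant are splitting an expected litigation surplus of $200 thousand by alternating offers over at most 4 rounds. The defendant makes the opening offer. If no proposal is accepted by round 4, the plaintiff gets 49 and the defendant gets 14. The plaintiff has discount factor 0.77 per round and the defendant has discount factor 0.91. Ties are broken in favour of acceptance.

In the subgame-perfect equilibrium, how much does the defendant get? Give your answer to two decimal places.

Work backward from the last round.
Round 4 (the plaintiff proposes): the defendant gets 14 if talks fail, so the plaintiff offers 14 and keeps 186.
Round 3 (the defendant proposes): the plaintiff can get 186 next round, worth 0.77 × 186 = 143.22 now; the defendant offers that and keeps 56.78.
Round 2 (the plaintiff proposes): the defendant can get 56.78 next round, worth 0.91 × 56.78 = 51.6698 now, so the plaintiff offers 51.6698, keeping 148.3302.
Round 1 (the defendant proposes): the plaintiff can get 148.3302 next round, worth 0.77 × 148.3302 = 114.214254 now, so the defendant offers 114.214254, keeping 85.785746.

85.79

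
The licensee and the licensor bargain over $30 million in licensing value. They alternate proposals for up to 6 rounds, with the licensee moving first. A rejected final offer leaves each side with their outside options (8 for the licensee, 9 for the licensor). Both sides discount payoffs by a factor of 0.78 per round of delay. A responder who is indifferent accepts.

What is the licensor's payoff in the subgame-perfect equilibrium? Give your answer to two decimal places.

By backward induction:
Round 6 (the licensor proposes): the licensee gets 8 if talks fail, so the licensor offers 8 and keeps 22.
Round 5 (the licensee proposes): the licensor can get 22 next round, worth 0.78 × 22 = 17.16 now. The licensee offers 17.16 and keeps 30 − 17.16 = 12.84.
Round 4 (the licensor proposes): the licensee can get 12.84 next round, worth 0.78 × 12.84 = 10.0152 now. The licensor offers 10.0152 and keeps 30 − 10.0152 = 19.9848.
Round 3 (the licensee proposes): the licensor can get 19.9848 next round, worth 0.78 × 19.9848 = 15.588144 now, so the licensee offers 15.588144, keeping 14.411856.
Round 2 (the licensor proposes): the licensee can get 14.411856 next round, worth 0.78 × 14.411856 = 11.24124768 now. The licensor offers 11.24124768 and keeps 30 − 11.24124768 = 18.75875232.
Round 1 (the licensee proposes): the licensor can get 18.75875232 next round, worth 0.78 × 18.75875232 = 14.6318268096 now, so the licensee offers 14.6318268096, keeping 15.3681731904.

14.63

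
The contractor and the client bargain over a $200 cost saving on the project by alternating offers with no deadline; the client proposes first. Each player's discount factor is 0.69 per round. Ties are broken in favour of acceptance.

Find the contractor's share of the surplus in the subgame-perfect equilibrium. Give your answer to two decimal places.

Let x be the client's share when the client proposes and y be the contractor's share when the contractor proposes.
The contractor accepts iff offered ≥ 0.69·y, so x = 200 − 0.69y. Symmetrically y = 200 − 0.69x.
Substituting: x = 200 − 0.69(200 − 0.69x), giving x(1 − 0.69·0.69) = 200(1 − 0.69).
So x = 200 × 0.31 / 0.5239 ≈ 118.3432, and the contractor receives 200 − x ≈ 81.6568.

81.66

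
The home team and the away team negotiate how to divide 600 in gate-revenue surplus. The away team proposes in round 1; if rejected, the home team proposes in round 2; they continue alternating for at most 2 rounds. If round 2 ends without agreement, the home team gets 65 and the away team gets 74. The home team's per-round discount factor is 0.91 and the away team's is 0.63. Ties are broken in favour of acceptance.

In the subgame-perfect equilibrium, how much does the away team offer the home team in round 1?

Round 2 (the home team proposes): the away team gets 74 if talks fail, so the home team offers 74 and keeps 526.
Round 1 (the away team proposes): the home team can get 526 next round, worth 0.91 × 526 = 478.66 now, so the away team offers 478.66, keeping 121.34.

478.66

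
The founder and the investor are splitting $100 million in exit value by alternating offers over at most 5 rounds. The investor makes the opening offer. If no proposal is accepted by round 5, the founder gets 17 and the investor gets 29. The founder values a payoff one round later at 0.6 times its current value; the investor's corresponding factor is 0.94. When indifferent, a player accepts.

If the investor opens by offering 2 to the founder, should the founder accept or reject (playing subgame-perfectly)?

Reject

Work out the founder's continuation value if the offer is rejected.
Round 5 (the investor proposes): the founder gets 17 if talks fail, so the investor offers 17 and keeps 83.
Round 4 (the founder proposes): the investor can get 83 next round, worth 0.94 × 83 = 78.02 now; the founder offers that and keeps 21.98.
Round 3 (the investor proposes): the founder can get 21.98 next round, worth 0.6 × 21.98 = 13.188 now, so the investor offers 13.188, keeping 86.812.
Round 2 (the founder proposes): the investor can get 86.812 next round, worth 0.94 × 86.812 = 81.60328 now. The founder offers 81.60328 and keeps 100 − 81.60328 = 18.39672.
So by rejecting in round 1, the founder gets 18.39672 next round, worth 0.6 × 18.39672 = 11.038032 now.
Offer 2 < 11.038032, so the founder rejects.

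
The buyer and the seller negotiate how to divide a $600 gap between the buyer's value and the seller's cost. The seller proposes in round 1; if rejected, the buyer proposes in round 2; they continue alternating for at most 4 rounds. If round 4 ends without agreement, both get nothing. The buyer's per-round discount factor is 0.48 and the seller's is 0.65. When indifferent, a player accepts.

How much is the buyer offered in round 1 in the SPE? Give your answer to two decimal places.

Round 4 (the buyer proposes): rejection yields 0 for the seller; the buyer offers 0 and keeps 600.
Round 3 (the seller proposes): the buyer can get 600 next round, worth 0.48 × 600 = 288 now; the seller offers that and keeps 312.
Round 2 (the buyer proposes): the seller can get 312 next round, worth 0.65 × 312 = 202.8 now; the buyer offers that and keeps 397.2.
Round 1 (the seller proposes): the buyer can get 397.2 next round, worth 0.48 × 397.2 = 190.656 now, so the seller offers 190.656, keeping 409.344.

190.66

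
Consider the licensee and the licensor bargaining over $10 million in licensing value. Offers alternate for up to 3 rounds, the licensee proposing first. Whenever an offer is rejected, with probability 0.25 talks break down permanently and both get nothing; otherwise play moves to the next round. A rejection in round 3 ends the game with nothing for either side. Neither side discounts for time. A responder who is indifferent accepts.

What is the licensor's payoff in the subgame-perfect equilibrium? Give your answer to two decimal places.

Round 3 (the licensee proposes): the licensor will accept anything ≥ 0, so the licensee offers 0 and keeps 10.
Round 2 (the licensor proposes): rejecting gives the licensee an expected 0.75 × 10 = 7.5. The licensor offers 7.5 and keeps 10 − 7.5 = 2.5.
Round 1 (the licensee proposes): rejecting gives the licensor an expected 0.75 × 2.5 = 1.875. The licensee offers 1.875 and keeps 10 − 1.875 = 8.125.

1.88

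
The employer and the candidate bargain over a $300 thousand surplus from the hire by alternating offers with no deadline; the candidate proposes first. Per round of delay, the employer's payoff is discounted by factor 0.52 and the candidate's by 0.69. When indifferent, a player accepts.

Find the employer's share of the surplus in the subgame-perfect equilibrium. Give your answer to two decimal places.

75.42

Let x be the candidate's share when the candidate proposes and y be the employer's share when the employer proposes.
The employer accepts iff offered ≥ 0.52·y, so x = 300 − 0.52y. Symmetrically y = 300 − 0.69x.
Substituting: x = 300 − 0.52(300 − 0.69x), giving x(1 − 0.69·0.52) = 300(1 − 0.52).
So x = 300 × 0.48 / 0.6412 ≈ 224.5789, and the employer receives 300 − x ≈ 75.4211.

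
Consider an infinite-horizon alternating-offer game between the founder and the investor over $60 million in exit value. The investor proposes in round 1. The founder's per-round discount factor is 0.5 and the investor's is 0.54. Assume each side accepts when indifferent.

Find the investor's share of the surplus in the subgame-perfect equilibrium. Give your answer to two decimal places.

Let x be the investor's share when the investor proposes and y be the founder's share when the founder proposes.
The founder accepts iff offered ≥ 0.5·y, so x = 60 − 0.5y. Symmetrically y = 60 − 0.54x.
Substituting: x = 60 − 0.5(60 − 0.54x), giving x(1 − 0.54·0.5) = 60(1 − 0.5).
So x = 60 × 0.5 / 0.73 ≈ 41.0959, and the founder receives 60 − x ≈ 18.9041.

41.10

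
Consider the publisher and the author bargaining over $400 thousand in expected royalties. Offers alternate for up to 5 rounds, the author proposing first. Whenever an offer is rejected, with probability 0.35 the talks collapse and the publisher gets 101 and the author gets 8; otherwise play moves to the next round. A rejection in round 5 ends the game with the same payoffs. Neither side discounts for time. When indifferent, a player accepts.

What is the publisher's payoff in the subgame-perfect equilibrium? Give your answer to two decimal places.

195.17

Round 5 (the author proposes): the publisher gets 101 if talks fail, so the author offers 101 and keeps 299.
Round 4 (the publisher proposes): rejecting gives the author an expected 0.65 × 299 + 0.35 × 8 = 197.15; the publisher offers that and keeps 202.85.
Round 3 (the author proposes): rejecting gives the publisher an expected 0.65 × 202.85 + 0.35 × 101 = 167.2025; the author offers that and keeps 232.7975.
Round 2 (the publisher proposes): rejecting gives the author an expected 0.65 × 232.7975 + 0.35 × 8 = 154.118375; the publisher offers that and keeps 245.881625.
Round 1 (the author proposes): rejecting gives the publisher an expected 0.65 × 245.881625 + 0.35 × 101 = 195.17305625; the author offers that and keeps 204.82694375.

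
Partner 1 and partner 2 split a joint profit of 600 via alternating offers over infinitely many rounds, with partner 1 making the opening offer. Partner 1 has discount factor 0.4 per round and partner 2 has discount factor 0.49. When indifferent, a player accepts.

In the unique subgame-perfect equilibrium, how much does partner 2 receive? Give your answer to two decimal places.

Let x be partner 1's share when partner 1 proposes and y be partner 2's share when partner 2 proposes.
Partner 2 accepts iff offered ≥ 0.49·y, so x = 600 − 0.49y. Symmetrically y = 600 − 0.4x.
Substituting: x = 600 − 0.49(600 − 0.4x), giving x(1 − 0.4·0.49) = 600(1 − 0.49).
So x = 600 × 0.51 / 0.804 ≈ 380.5970, and partner 2 receives 600 − x ≈ 219.4030.

219.40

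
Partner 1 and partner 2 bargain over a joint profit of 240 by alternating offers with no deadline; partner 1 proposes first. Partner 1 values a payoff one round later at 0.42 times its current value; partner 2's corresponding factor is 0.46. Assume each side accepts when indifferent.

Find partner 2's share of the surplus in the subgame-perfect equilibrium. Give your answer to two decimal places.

Let x be partner 1's share when partner 1 proposes and y be partner 2's share when partner 2 proposes.
Partner 2 accepts iff offered ≥ 0.46·y, so x = 240 − 0.46y. Symmetrically y = 240 − 0.42x.
Substituting: x = 240 − 0.46(240 − 0.42x), giving x(1 − 0.42·0.46) = 240(1 − 0.46).
So x = 240 × 0.54 / 0.8068 ≈ 160.6346, and partner 2 receives 240 − x ≈ 79.3654.

79.37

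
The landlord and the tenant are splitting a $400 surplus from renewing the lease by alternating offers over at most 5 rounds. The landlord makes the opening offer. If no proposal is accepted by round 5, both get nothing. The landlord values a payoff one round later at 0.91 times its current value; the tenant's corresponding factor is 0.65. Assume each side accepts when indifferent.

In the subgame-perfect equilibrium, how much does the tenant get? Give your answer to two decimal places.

37.24

Round 5 (the landlord proposes): rejection yields 0 for the tenant; the landlord offers 0 and keeps 400.
Round 4 (the tenant proposes): the landlord can get 400 next round, worth 0.91 × 400 = 364 now. The tenant offers 364 and keeps 400 − 364 = 36.
Round 3 (the landlord proposes): the tenant can get 36 next round, worth 0.65 × 36 = 23.4 now. The landlord offers 23.4 and keeps 400 − 23.4 = 376.6.
Round 2 (the tenant proposes): the landlord can get 376.6 next round, worth 0.91 × 376.6 = 342.706 now. The tenant offers 342.706 and keeps 400 − 342.706 = 57.294.
Round 1 (the landlord proposes): the tenant can get 57.294 next round, worth 0.65 × 57.294 = 37.2411 now. The landlord offers 37.2411 and keeps 400 − 37.2411 = 362.7589.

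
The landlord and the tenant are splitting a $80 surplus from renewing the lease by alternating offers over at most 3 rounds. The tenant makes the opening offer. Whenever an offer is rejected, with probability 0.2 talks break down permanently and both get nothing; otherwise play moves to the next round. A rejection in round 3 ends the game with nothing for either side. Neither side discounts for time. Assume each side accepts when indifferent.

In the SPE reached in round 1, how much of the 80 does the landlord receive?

12.8

Round 3 (the tenant proposes): rejection yields 0 for the landlord; the tenant offers 0 and keeps 80.
Round 2 (the landlord proposes): rejecting gives the tenant an expected 0.8 × 80 = 64. The landlord offers 64 and keeps 80 − 64 = 16.
Round 1 (the tenant proposes): rejecting gives the landlord an expected 0.8 × 16 = 12.8; the tenant offers that and keeps 67.2.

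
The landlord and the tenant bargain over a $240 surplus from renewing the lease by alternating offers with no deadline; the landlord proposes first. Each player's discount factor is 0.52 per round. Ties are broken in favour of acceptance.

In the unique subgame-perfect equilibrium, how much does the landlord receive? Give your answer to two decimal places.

157.89

When the landlord proposes, the tenant accepts any offer worth at least 0.52 times what the tenant would get by proposing next round; and vice versa.
This gives x = 240 − 0.52y and y = 240 − 0.52x, where x and y are each side's share when it proposes.
Hence (1 − 0.52·0.52)x = 240(1 − 0.52), i.e. 0.7296·x = 115.2.
x ≈ 157.8947; the tenant's share is 240 − x ≈ 82.1053.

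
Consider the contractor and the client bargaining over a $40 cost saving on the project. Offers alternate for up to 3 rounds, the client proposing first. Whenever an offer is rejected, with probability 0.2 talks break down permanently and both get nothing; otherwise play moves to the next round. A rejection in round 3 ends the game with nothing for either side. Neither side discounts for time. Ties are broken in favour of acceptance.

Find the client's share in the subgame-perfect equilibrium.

Round 3 (the client proposes): the contractor will accept anything ≥ 0, so the client offers 0 and keeps 40.
Round 2 (the contractor proposes): rejecting gives the client an expected 0.8 × 40 = 32; the contractor offers that and keeps 8.
Round 1 (the client proposes): rejecting gives the contractor an expected 0.8 × 8 = 6.4, so the client offers 6.4, keeping 33.6.

33.6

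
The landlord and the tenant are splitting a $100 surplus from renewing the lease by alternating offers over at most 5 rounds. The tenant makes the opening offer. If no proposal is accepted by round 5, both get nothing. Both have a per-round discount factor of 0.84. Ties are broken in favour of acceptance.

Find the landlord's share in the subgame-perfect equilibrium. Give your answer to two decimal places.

22.92

Round 5 (the tenant proposes): rejection yields 0 for the landlord; the tenant offers 0 and keeps 100.
Round 4 (the landlord proposes): the tenant can get 100 next round, worth 0.84 × 100 = 84 now, so the landlord offers 84, keeping 16.
Round 3 (the tenant proposes): the landlord can get 16 next round, worth 0.84 × 16 = 13.44 now. The tenant offers 13.44 and keeps 100 − 13.44 = 86.56.
Round 2 (the landlord proposes): the tenant can get 86.56 next round, worth 0.84 × 86.56 = 72.7104 now, so the landlord offers 72.7104, keeping 27.2896.
Round 1 (the tenant proposes): the landlord can get 27.2896 next round, worth 0.84 × 27.2896 = 22.923264 now, so the tenant offers 22.923264, keeping 77.076736.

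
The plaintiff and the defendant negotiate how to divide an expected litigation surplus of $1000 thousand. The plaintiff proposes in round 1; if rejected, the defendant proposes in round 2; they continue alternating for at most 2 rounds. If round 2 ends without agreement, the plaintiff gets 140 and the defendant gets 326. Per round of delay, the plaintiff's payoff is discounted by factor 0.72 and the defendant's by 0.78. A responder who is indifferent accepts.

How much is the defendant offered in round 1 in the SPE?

Round 2 (the defendant proposes): the plaintiff gets 140 if talks fail, so the defendant offers 140 and keeps 860.
Round 1 (the plaintiff proposes): the defendant can get 860 next round, worth 0.78 × 860 = 670.8 now. The plaintiff offers 670.8 and keeps 1000 − 670.8 = 329.2.

670.8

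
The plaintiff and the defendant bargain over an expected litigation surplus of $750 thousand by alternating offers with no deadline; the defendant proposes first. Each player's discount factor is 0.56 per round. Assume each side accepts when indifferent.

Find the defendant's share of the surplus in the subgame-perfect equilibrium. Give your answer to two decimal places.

In a stationary SPE each proposer offers the other exactly their discounted continuation value.
If the defendant keeps x when proposing and the plaintiff keeps y when proposing, then x = 750 − 0.56y and y = 750 − 0.56x.
Solving: x = 750(1 − 0.56) / (1 − 0.56·0.56) = 330 / 0.6864 ≈ 480.7692.
The plaintiff gets 750 − 480.7692 ≈ 269.2308.

480.77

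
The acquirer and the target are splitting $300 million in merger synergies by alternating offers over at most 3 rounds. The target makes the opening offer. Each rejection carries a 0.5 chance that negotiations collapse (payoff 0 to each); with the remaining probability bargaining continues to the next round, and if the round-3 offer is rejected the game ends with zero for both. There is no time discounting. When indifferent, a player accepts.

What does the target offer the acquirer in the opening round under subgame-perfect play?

75

Round 3 (the target proposes): the acquirer will accept anything ≥ 0, so the target offers 0 and keeps 300.
Round 2 (the acquirer proposes): rejecting gives the target an expected 0.5 × 300 = 150, so the acquirer offers 150, keeping 150.
Round 1 (the target proposes): rejecting gives the acquirer an expected 0.5 × 150 = 75, so the target offers 75, keeping 225.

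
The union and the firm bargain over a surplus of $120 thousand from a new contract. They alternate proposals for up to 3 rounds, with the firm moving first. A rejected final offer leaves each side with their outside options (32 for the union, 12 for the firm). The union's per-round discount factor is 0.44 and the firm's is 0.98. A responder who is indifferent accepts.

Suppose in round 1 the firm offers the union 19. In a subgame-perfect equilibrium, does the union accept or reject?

Round 3 (the firm proposes): the union gets 32 if talks fail, so the firm offers 32 and keeps 88.
Round 2 (the union proposes): the firm can get 88 next round, worth 0.98 × 88 = 86.24 now; the union offers that and keeps 33.76.
So by rejecting in round 1, the union gets 33.76 next round, worth 0.44 × 33.76 = 14.8544 now.
Offer 19 ≥ 14.8544, so the union accepts.

Accept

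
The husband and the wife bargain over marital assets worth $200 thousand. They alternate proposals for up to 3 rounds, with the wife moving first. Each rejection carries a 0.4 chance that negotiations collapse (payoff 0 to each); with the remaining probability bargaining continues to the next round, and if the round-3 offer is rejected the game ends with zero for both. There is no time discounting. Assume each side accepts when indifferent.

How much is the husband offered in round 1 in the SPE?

48

Round 3 (the wife proposes): rejection yields 0 for the husband; the wife offers 0 and keeps 200.
Round 2 (the husband proposes): rejecting gives the wife an expected 0.6 × 200 = 120; the husband offers that and keeps 80.
Round 1 (the wife proposes): rejecting gives the husband an expected 0.6 × 80 = 48. The wife offers 48 and keeps 200 − 48 = 152.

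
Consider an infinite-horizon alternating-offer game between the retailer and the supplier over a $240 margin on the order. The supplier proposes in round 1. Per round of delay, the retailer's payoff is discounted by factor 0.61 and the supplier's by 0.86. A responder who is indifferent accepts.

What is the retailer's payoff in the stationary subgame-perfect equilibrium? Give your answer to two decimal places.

When the supplier proposes, the retailer accepts any offer worth at least 0.61 times what the retailer would get by proposing next round; and vice versa.
This gives x = 240 − 0.61y and y = 240 − 0.86x, where x and y are each side's share when it proposes.
Hence (1 − 0.61·0.86)x = 240(1 − 0.61), i.e. 0.4754·x = 93.6.
x ≈ 196.8868; the retailer's share is 240 − x ≈ 43.1132.

43.11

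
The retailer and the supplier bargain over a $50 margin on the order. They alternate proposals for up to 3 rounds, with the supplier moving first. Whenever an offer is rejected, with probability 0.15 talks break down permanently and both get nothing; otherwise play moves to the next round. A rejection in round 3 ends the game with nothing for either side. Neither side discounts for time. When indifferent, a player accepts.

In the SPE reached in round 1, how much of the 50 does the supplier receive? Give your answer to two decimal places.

43.63

By backward induction:
Round 3 (the supplier proposes): the retailer will accept anything ≥ 0, so the supplier offers 0 and keeps 50.
Round 2 (the retailer proposes): rejecting gives the supplier an expected 0.85 × 50 = 42.5. The retailer offers 42.5 and keeps 50 − 42.5 = 7.5.
Round 1 (the supplier proposes): rejecting gives the retailer an expected 0.85 × 7.5 = 6.375; the supplier offers that and keeps 43.625.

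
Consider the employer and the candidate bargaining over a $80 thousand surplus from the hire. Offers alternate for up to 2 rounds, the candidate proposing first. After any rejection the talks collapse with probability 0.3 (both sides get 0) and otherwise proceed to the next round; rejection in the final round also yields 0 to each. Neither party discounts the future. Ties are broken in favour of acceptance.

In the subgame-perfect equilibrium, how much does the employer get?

56

By backward induction:
Round 2 (the employer proposes): rejection yields 0 for the candidate; the employer offers 0 and keeps 80.
Round 1 (the candidate proposes): rejecting gives the employer an expected 0.7 × 80 = 56. The candidate offers 56 and keeps 80 − 56 = 24.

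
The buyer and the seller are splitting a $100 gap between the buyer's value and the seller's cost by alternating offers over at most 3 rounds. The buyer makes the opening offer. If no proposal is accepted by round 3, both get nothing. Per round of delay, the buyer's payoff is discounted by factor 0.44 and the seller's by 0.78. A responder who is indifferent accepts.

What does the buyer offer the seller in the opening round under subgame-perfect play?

Round 3 (the buyer proposes): the seller will accept anything ≥ 0, so the buyer offers 0 and keeps 100.
Round 2 (the seller proposes): the buyer can get 100 next round, worth 0.44 × 100 = 44 now, so the seller offers 44, keeping 56.
Round 1 (the buyer proposes): the seller can get 56 next round, worth 0.78 × 56 = 43.68 now; the buyer offers that and keeps 56.32.

43.68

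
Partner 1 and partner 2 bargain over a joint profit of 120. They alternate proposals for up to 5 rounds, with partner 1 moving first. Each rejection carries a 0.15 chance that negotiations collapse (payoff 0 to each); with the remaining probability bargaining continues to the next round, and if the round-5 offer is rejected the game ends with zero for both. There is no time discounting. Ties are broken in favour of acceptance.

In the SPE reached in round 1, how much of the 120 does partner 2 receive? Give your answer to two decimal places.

26.35

Round 5 (partner 1 proposes): rejection yields 0 for partner 2; partner 1 offers 0 and keeps 120.
Round 4 (partner 2 proposes): rejecting gives partner 1 an expected 0.85 × 120 = 102; partner 2 offers that and keeps 18.
Round 3 (partner 1 proposes): rejecting gives partner 2 an expected 0.85 × 18 = 15.3. Partner 1 offers 15.3 and keeps 120 − 15.3 = 104.7.
Round 2 (partner 2 proposes): rejecting gives partner 1 an expected 0.85 × 104.7 = 88.995, so partner 2 offers 88.995, keeping 31.005.
Round 1 (partner 1 proposes): rejecting gives partner 2 an expected 0.85 × 31.005 = 26.35425, so partner 1 offers 26.35425, keeping 93.64575.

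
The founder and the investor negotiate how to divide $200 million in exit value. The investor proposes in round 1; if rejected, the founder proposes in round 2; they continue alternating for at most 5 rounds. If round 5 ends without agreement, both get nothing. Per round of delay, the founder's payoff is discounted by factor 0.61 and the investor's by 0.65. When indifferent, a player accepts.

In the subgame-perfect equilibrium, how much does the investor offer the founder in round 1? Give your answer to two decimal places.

59.63

Round 5 (the investor proposes): rejection yields 0 for the founder; the investor offers 0 and keeps 200.
Round 4 (the founder proposes): the investor can get 200 next round, worth 0.65 × 200 = 130 now; the founder offers that and keeps 70.
Round 3 (the investor proposes): the founder can get 70 next round, worth 0.61 × 70 = 42.7 now, so the investor offers 42.7, keeping 157.3.
Round 2 (the founder proposes): the investor can get 157.3 next round, worth 0.65 × 157.3 = 102.245 now. The founder offers 102.245 and keeps 200 − 102.245 = 97.755.
Round 1 (the investor proposes): the founder can get 97.755 next round, worth 0.61 × 97.755 = 59.63055 now; the investor offers that and keeps 140.36945.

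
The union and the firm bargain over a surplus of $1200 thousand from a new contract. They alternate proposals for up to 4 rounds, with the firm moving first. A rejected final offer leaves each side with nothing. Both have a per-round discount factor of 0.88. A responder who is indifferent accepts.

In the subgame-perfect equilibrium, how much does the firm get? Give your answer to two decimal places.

255.51

Work backward from the last round.
Round 4 (the union proposes): the firm will accept anything ≥ 0, so the union offers 0 and keeps 1200.
Round 3 (the firm proposes): the union can get 1200 next round, worth 0.88 × 1200 = 1056 now; the firm offers that and keeps 144.
Round 2 (the union proposes): the firm can get 144 next round, worth 0.88 × 144 = 126.72 now. The union offers 126.72 and keeps 1200 − 126.72 = 1073.28.
Round 1 (the firm proposes): the union can get 1073.28 next round, worth 0.88 × 1073.28 = 944.4864 now, so the firm offers 944.4864, keeping 255.5136.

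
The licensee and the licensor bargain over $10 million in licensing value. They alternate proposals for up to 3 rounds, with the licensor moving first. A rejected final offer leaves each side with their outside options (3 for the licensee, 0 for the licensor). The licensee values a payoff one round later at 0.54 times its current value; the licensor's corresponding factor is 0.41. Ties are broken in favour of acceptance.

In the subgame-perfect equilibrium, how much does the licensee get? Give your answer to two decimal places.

Round 3 (the licensor proposes): the licensee gets 3 if talks fail, so the licensor offers 3 and keeps 7.
Round 2 (the licensee proposes): the licensor can get 7 next round, worth 0.41 × 7 = 2.87 now. The licensee offers 2.87 and keeps 10 − 2.87 = 7.13.
Round 1 (the licensor proposes): the licensee can get 7.13 next round, worth 0.54 × 7.13 = 3.8502 now, so the licensor offers 3.8502, keeping 6.1498.

3.85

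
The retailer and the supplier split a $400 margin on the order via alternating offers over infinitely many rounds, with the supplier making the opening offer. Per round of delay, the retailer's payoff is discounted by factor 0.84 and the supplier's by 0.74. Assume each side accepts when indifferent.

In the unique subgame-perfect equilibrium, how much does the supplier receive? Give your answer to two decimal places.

Let x be the supplier's share when the supplier proposes and y be the retailer's share when the retailer proposes.
The retailer accepts iff offered ≥ 0.84·y, so x = 400 − 0.84y. Symmetrically y = 400 − 0.74x.
Substituting: x = 400 − 0.84(400 − 0.74x), giving x(1 − 0.74·0.84) = 400(1 − 0.84).
So x = 400 × 0.16 / 0.3784 ≈ 169.1332, and the retailer receives 400 − x ≈ 230.8668.

169.13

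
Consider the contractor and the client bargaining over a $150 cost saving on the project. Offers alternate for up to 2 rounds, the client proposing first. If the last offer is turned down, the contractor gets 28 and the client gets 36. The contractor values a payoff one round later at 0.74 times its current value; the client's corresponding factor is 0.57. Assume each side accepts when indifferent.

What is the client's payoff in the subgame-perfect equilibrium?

65.64

Solve by backward induction from round 2.
Round 2 (the contractor proposes): the client gets 36 if talks fail, so the contractor offers 36 and keeps 114.
Round 1 (the client proposes): the contractor can get 114 next round, worth 0.74 × 114 = 84.36 now. The client offers 84.36 and keeps 150 − 84.36 = 65.64.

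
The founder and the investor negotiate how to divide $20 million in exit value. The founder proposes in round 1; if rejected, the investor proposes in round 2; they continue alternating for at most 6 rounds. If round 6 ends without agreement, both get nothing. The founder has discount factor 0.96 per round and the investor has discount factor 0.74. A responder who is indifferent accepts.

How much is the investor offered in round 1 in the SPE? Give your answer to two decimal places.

8.48

Round 6 (the investor proposes): rejection yields 0 for the founder; the investor offers 0 and keeps 20.
Round 5 (the founder proposes): the investor can get 20 next round, worth 0.74 × 20 = 14.8 now. The founder offers 14.8 and keeps 20 − 14.8 = 5.2.
Round 4 (the investor proposes): the founder can get 5.2 next round, worth 0.96 × 5.2 = 4.992 now, so the investor offers 4.992, keeping 15.008.
Round 3 (the founder proposes): the investor can get 15.008 next round, worth 0.74 × 15.008 = 11.10592 now, so the founder offers 11.10592, keeping 8.89408.
Round 2 (the investor proposes): the founder can get 8.89408 next round, worth 0.96 × 8.89408 = 8.5383168 now, so the investor offers 8.5383168, keeping 11.4616832.
Round 1 (the founder proposes): the investor can get 11.4616832 next round, worth 0.74 × 11.4616832 = 8.481645568 now, so the founder offers 8.481645568, keeping 11.518354432.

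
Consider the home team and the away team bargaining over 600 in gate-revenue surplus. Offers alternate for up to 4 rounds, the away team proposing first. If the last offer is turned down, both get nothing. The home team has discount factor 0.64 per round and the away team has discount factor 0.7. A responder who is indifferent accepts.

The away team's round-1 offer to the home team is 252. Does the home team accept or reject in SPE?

Reject

Round 4 (the home team proposes): the away team will accept anything ≥ 0, so the home team offers 0 and keeps 600.
Round 3 (the away team proposes): the home team can get 600 next round, worth 0.64 × 600 = 384 now. The away team offers 384 and keeps 600 − 384 = 216.
Round 2 (the home team proposes): the away team can get 216 next round, worth 0.7 × 216 = 151.2 now; the home team offers that and keeps 448.8.
So by rejecting in round 1, the home team gets 448.8 next round, worth 0.64 × 448.8 = 287.232 now.
Offer 252 < 287.232, so the home team rejects.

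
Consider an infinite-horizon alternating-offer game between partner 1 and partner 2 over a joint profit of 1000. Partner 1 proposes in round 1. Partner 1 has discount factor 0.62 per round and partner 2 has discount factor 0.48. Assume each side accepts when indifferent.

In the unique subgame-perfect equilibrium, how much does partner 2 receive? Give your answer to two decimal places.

Let x be partner 1's share when partner 1 proposes and y be partner 2's share when partner 2 proposes.
Partner 2 accepts iff offered ≥ 0.48·y, so x = 1000 − 0.48y. Symmetrically y = 1000 − 0.62x.
Substituting: x = 1000 − 0.48(1000 − 0.62x), giving x(1 − 0.62·0.48) = 1000(1 − 0.48).
So x = 1000 × 0.52 / 0.7024 ≈ 740.3189, and partner 2 receives 1000 − x ≈ 259.6811.

259.68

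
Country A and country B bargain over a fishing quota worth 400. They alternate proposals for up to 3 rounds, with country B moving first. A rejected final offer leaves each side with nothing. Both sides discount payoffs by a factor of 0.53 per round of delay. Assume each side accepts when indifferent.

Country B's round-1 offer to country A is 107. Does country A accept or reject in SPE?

Accept

Work out country A's continuation value if the offer is rejected.
Round 3 (country B proposes): country A will accept anything ≥ 0, so country B offers 0 and keeps 400.
Round 2 (country A proposes): country B can get 400 next round, worth 0.53 × 400 = 212 now; country A offers that and keeps 188.
So by rejecting in round 1, country A gets 188 next round, worth 0.53 × 188 = 99.64 now.
Offer 107 ≥ 99.64, so country A accepts.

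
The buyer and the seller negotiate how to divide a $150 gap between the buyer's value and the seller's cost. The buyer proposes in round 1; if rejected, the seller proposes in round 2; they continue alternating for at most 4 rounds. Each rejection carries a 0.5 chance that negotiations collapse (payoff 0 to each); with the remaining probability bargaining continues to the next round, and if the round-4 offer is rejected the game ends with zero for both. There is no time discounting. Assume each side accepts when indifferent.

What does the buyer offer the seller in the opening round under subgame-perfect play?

56.25

By backward induction:
Round 4 (the seller proposes): the buyer will accept anything ≥ 0, so the seller offers 0 and keeps 150.
Round 3 (the buyer proposes): rejecting gives the seller an expected 0.5 × 150 = 75, so the buyer offers 75, keeping 75.
Round 2 (the seller proposes): rejecting gives the buyer an expected 0.5 × 75 = 37.5. The seller offers 37.5 and keeps 150 − 37.5 = 112.5.
Round 1 (the buyer proposes): rejecting gives the seller an expected 0.5 × 112.5 = 56.25, so the buyer offers 56.25, keeping 93.75.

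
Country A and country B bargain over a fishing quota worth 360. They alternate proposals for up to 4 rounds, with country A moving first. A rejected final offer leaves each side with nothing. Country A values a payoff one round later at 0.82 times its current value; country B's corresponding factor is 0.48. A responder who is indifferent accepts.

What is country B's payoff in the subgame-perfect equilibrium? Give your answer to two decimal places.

Solve by backward induction from round 4.
Round 4 (country B proposes): rejection yields 0 for country A; country B offers 0 and keeps 360.
Round 3 (country A proposes): country B can get 360 next round, worth 0.48 × 360 = 172.8 now, so country A offers 172.8, keeping 187.2.
Round 2 (country B proposes): country A can get 187.2 next round, worth 0.82 × 187.2 = 153.504 now. Country B offers 153.504 and keeps 360 − 153.504 = 206.496.
Round 1 (country A proposes): country B can get 206.496 next round, worth 0.48 × 206.496 = 99.11808 now. Country A offers 99.11808 and keeps 360 − 99.11808 = 260.88192.

99.12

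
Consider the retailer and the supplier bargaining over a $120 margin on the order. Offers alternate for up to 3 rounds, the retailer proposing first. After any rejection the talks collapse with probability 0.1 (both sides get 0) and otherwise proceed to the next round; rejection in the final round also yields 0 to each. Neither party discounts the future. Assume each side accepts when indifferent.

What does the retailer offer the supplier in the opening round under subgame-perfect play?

10.8

Round 3 (the retailer proposes): the supplier will accept anything ≥ 0, so the retailer offers 0 and keeps 120.
Round 2 (the supplier proposes): rejecting gives the retailer an expected 0.9 × 120 = 108; the supplier offers that and keeps 12.
Round 1 (the retailer proposes): rejecting gives the supplier an expected 0.9 × 12 = 10.8, so the retailer offers 10.8, keeping 109.2.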